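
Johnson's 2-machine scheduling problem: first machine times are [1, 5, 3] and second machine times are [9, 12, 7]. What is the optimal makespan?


Apply Johnson's rule:
  Group 1 (a <= b): [(1, 1, 9), (3, 3, 7), (2, 5, 12)]
  Group 2 (a > b): []
Optimal job order: [1, 3, 2]
Schedule:
  Job 1: M1 done at 1, M2 done at 10
  Job 3: M1 done at 4, M2 done at 17
  Job 2: M1 done at 9, M2 done at 29
Makespan = 29

29


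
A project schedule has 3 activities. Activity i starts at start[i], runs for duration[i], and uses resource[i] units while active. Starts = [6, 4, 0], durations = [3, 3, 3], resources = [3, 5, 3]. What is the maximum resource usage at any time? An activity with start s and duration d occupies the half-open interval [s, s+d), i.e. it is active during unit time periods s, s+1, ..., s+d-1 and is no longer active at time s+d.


Each activity i is active on [start_i, start_i + duration_i).
Compute total resource usage per time slot:
  t=0: active resources = [3], total = 3
  t=1: active resources = [3], total = 3
  t=2: active resources = [3], total = 3
  t=3: active resources = [], total = 0
  t=4: active resources = [5], total = 5
  t=5: active resources = [5], total = 5
  t=6: active resources = [3, 5], total = 8
  t=7: active resources = [3], total = 3
  t=8: active resources = [3], total = 3
Peak resource demand = 8

8


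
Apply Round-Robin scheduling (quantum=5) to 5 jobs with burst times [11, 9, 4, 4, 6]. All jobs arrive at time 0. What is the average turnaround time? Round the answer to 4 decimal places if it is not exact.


Time quantum = 5
Execution trace:
  J1 runs 5 units, time = 5
  J2 runs 5 units, time = 10
  J3 runs 4 units, time = 14
  J4 runs 4 units, time = 18
  J5 runs 5 units, time = 23
  J1 runs 5 units, time = 28
  J2 runs 4 units, time = 32
  J5 runs 1 units, time = 33
  J1 runs 1 units, time = 34
Finish times: [34, 32, 14, 18, 33]
Average turnaround = 131/5 = 26.2

26.2


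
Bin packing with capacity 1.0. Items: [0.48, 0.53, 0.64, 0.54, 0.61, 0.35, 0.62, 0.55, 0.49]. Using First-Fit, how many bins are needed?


Place items sequentially using First-Fit:
  Item 0.48 -> new Bin 1
  Item 0.53 -> new Bin 2
  Item 0.64 -> new Bin 3
  Item 0.54 -> new Bin 4
  Item 0.61 -> new Bin 5
  Item 0.35 -> Bin 1 (now 0.83)
  Item 0.62 -> new Bin 6
  Item 0.55 -> new Bin 7
  Item 0.49 -> new Bin 8
Total bins used = 8

8


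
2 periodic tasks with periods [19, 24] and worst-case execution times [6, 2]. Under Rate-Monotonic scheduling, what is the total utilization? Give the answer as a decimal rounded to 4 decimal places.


Compute individual utilizations (exact fractions):
  Task 1: C/T = 6/19 (approx. 0.3158)
  Task 2: C/T = 2/24 = 1/12 (approx. 0.0833)
Total utilization U = 6/19 + 1/12 = 91/228
Rounded to 4 decimal places: U = 0.3991
RM (Liu & Layland) bound for 2 tasks = 0.828427; compare with U = 91/228 (approx. 0.399123)
U <= bound, so schedulable by RM sufficient condition.

0.3991


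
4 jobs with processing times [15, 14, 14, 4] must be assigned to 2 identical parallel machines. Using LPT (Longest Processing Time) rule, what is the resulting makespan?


Sort jobs in decreasing order (LPT): [15, 14, 14, 4]
Assign each job to the least loaded machine:
  Machine 1: jobs [15, 4], load = 19
  Machine 2: jobs [14, 14], load = 28
Makespan = max load = 28

28


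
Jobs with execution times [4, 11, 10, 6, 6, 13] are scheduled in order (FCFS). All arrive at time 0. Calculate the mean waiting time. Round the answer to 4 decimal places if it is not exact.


FCFS order (as given): [4, 11, 10, 6, 6, 13]
Waiting times:
  Job 1: wait = 0
  Job 2: wait = 4
  Job 3: wait = 15
  Job 4: wait = 25
  Job 5: wait = 31
  Job 6: wait = 37
Sum of waiting times = 112
Average waiting time = 112/6 = 18.6667

18.6667


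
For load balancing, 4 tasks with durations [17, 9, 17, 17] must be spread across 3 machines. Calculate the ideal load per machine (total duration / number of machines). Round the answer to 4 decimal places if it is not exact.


Total processing time = 17 + 9 + 17 + 17 = 60
Number of machines = 3
Ideal balanced load = 60 / 3 = 20.0

20.0


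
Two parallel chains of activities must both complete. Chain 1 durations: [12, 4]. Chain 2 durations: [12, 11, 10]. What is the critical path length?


Path A total = 12 + 4 = 16
Path B total = 12 + 11 + 10 = 33
Critical path = longest path = max(16, 33) = 33

33


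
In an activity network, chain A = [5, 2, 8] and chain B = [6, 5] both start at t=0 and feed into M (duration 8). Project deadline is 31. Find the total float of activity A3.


Forward pass: ES(A3) = sum of predecessors on chain A = 7
EF = ES + duration = 7 + 8 = 15
Backward pass: LF(M) = deadline = 31; LS(M) = 31 - 8 = 23
LF(A3) = LS(M) - sum(successors on chain A) = 23 - 0 = 23
LS = LF - duration = 23 - 8 = 15
Total float = LS - ES = 15 - 7 = 8

8


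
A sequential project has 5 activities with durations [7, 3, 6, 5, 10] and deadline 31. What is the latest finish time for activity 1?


LF(activity 1) = deadline - sum of successor durations
Successors: activities 2 through 5 with durations [3, 6, 5, 10]
Sum of successor durations = 24
LF = 31 - 24 = 7

7


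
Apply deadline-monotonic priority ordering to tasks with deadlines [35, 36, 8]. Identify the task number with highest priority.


Sort tasks by relative deadline (ascending):
  Task 3: deadline = 8
  Task 1: deadline = 35
  Task 2: deadline = 36
Priority order (highest first): [3, 1, 2]
Highest priority task = 3

3


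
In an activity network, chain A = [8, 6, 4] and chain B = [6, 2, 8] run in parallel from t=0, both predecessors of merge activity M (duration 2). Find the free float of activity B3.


ES(B3) = sum of predecessors on chain B = 8
EF(B3) = ES + duration = 8 + 8 = 16
Successor of B3 is M. ES(M) = max(sum(A), sum(B)) = max(18, 16) = 18
Free float = ES(successor) - EF(current) = 18 - 16 = 2

2


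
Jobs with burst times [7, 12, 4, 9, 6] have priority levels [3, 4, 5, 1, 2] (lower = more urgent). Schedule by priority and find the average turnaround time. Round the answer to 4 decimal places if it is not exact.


Sort by priority (ascending = highest first):
Order: [(1, 9), (2, 6), (3, 7), (4, 12), (5, 4)]
Completion times:
  Priority 1, burst=9, C=9
  Priority 2, burst=6, C=15
  Priority 3, burst=7, C=22
  Priority 4, burst=12, C=34
  Priority 5, burst=4, C=38
Average turnaround = 118/5 = 23.6

23.6


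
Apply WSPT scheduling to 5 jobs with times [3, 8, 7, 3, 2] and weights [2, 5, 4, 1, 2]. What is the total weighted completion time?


Compute p/w ratios and sort ascending (WSPT): [(2, 2), (3, 2), (8, 5), (7, 4), (3, 1)]
Compute weighted completion times:
  Job (p=2,w=2): C=2, w*C=2*2=4
  Job (p=3,w=2): C=5, w*C=2*5=10
  Job (p=8,w=5): C=13, w*C=5*13=65
  Job (p=7,w=4): C=20, w*C=4*20=80
  Job (p=3,w=1): C=23, w*C=1*23=23
Total weighted completion time = 182

182


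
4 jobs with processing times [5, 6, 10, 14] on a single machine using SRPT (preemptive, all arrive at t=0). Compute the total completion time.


Since all jobs arrive at t=0, SRPT equals SPT ordering.
SPT order: [5, 6, 10, 14]
Completion times:
  Job 1: p=5, C=5
  Job 2: p=6, C=11
  Job 3: p=10, C=21
  Job 4: p=14, C=35
Total completion time = 5 + 11 + 21 + 35 = 72

72


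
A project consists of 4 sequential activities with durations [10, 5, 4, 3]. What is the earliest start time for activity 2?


Activity 2 starts after activities 1 through 1 complete.
Predecessor durations: [10]
ES = 10 = 10

10


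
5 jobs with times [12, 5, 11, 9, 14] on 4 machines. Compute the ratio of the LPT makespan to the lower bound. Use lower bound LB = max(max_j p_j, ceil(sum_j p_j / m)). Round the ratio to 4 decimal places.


LPT order: [14, 12, 11, 9, 5]
Machine loads after assignment: [14, 12, 11, 14]
LPT makespan = 14
Lower bound = max(max_job, ceil(total/4)) = max(14, 13) = 14
Ratio = 14 / 14 = 1.0

1.0


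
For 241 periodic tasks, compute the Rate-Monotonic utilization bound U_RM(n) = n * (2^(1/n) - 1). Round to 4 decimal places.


Compute 2^(1/241) = 1.0028802694
Subtract 1: 1.0028802694 - 1 = 0.0028802694
Multiply by n: 241 * 0.0028802694 = 0.6941449254
Round to 4 dp: 0.6941

0.6941


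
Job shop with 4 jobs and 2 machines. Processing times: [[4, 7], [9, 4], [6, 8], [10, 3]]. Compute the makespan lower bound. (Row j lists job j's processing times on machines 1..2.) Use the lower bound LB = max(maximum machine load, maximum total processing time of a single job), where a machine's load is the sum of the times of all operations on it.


Machine loads:
  Machine 1: 4 + 9 + 6 + 10 = 29
  Machine 2: 7 + 4 + 8 + 3 = 22
Max machine load = 29
Job totals:
  Job 1: 11
  Job 2: 13
  Job 3: 14
  Job 4: 13
Max job total = 14
Lower bound = max(29, 14) = 29

29


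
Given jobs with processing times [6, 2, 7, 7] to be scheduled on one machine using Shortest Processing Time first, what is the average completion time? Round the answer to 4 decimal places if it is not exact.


Sort jobs by processing time (SPT order): [2, 6, 7, 7]
Compute completion times sequentially:
  Job 1: processing = 2, completes at 2
  Job 2: processing = 6, completes at 8
  Job 3: processing = 7, completes at 15
  Job 4: processing = 7, completes at 22
Sum of completion times = 47
Average completion time = 47/4 = 11.75

11.75


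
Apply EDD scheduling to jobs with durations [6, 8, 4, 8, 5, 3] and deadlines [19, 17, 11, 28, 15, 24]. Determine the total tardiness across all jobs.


Sort by due date (EDD order): [(4, 11), (5, 15), (8, 17), (6, 19), (3, 24), (8, 28)]
Compute completion times and tardiness:
  Job 1: p=4, d=11, C=4, tardiness=max(0,4-11)=0
  Job 2: p=5, d=15, C=9, tardiness=max(0,9-15)=0
  Job 3: p=8, d=17, C=17, tardiness=max(0,17-17)=0
  Job 4: p=6, d=19, C=23, tardiness=max(0,23-19)=4
  Job 5: p=3, d=24, C=26, tardiness=max(0,26-24)=2
  Job 6: p=8, d=28, C=34, tardiness=max(0,34-28)=6
Total tardiness = 12

12


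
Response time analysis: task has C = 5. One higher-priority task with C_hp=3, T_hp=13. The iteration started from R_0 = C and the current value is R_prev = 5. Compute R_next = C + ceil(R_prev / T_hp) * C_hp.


R_next = C + ceil(R_prev / T_hp) * C_hp
ceil(5 / 13) = ceil(0.3846) = 1
Interference = 1 * 3 = 3
R_next = 5 + 3 = 8

8


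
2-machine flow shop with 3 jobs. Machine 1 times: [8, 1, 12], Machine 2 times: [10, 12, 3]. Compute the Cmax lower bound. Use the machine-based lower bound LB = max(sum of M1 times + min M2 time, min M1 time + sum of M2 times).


LB1 = sum(M1 times) + min(M2 times) = 21 + 3 = 24
LB2 = min(M1 times) + sum(M2 times) = 1 + 25 = 26
Lower bound = max(LB1, LB2) = max(24, 26) = 26

26


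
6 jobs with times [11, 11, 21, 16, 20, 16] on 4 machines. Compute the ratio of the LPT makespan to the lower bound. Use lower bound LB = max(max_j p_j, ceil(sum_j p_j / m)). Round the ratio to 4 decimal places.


LPT order: [21, 20, 16, 16, 11, 11]
Machine loads after assignment: [21, 20, 27, 27]
LPT makespan = 27
Lower bound = max(max_job, ceil(total/4)) = max(21, 24) = 24
Ratio = 27 / 24 = 1.125

1.125


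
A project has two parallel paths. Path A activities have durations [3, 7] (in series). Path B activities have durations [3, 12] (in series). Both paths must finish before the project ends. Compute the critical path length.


Path A total = 3 + 7 = 10
Path B total = 3 + 12 = 15
Critical path = longest path = max(10, 15) = 15

15


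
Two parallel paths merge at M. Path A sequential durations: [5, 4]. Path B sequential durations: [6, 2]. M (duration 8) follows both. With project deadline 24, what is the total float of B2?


Forward pass: ES(B2) = sum of predecessors on chain B = 6
EF = ES + duration = 6 + 2 = 8
Backward pass: LF(M) = deadline = 24; LS(M) = 24 - 8 = 16
LF(B2) = LS(M) - sum(successors on chain B) = 16 - 0 = 16
LS = LF - duration = 16 - 2 = 14
Total float = LS - ES = 14 - 6 = 8

8


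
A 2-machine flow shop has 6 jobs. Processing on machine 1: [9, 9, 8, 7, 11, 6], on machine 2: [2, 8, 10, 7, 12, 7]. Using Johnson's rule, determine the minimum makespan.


Apply Johnson's rule:
  Group 1 (a <= b): [(6, 6, 7), (4, 7, 7), (3, 8, 10), (5, 11, 12)]
  Group 2 (a > b): [(2, 9, 8), (1, 9, 2)]
Optimal job order: [6, 4, 3, 5, 2, 1]
Schedule:
  Job 6: M1 done at 6, M2 done at 13
  Job 4: M1 done at 13, M2 done at 20
  Job 3: M1 done at 21, M2 done at 31
  Job 5: M1 done at 32, M2 done at 44
  Job 2: M1 done at 41, M2 done at 52
  Job 1: M1 done at 50, M2 done at 54
Makespan = 54

54


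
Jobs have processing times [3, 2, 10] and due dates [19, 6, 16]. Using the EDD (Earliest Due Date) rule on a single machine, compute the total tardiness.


Sort by due date (EDD order): [(2, 6), (10, 16), (3, 19)]
Compute completion times and tardiness:
  Job 1: p=2, d=6, C=2, tardiness=max(0,2-6)=0
  Job 2: p=10, d=16, C=12, tardiness=max(0,12-16)=0
  Job 3: p=3, d=19, C=15, tardiness=max(0,15-19)=0
Total tardiness = 0

0


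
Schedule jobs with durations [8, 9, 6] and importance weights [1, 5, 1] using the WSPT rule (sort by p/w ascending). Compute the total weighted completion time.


Compute p/w ratios and sort ascending (WSPT): [(9, 5), (6, 1), (8, 1)]
Compute weighted completion times:
  Job (p=9,w=5): C=9, w*C=5*9=45
  Job (p=6,w=1): C=15, w*C=1*15=15
  Job (p=8,w=1): C=23, w*C=1*23=23
Total weighted completion time = 83

83


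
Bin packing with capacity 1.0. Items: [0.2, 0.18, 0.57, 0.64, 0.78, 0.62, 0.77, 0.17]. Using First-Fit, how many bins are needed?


Place items sequentially using First-Fit:
  Item 0.2 -> new Bin 1
  Item 0.18 -> Bin 1 (now 0.38)
  Item 0.57 -> Bin 1 (now 0.95)
  Item 0.64 -> new Bin 2
  Item 0.78 -> new Bin 3
  Item 0.62 -> new Bin 4
  Item 0.77 -> new Bin 5
  Item 0.17 -> Bin 2 (now 0.81)
Total bins used = 5

5


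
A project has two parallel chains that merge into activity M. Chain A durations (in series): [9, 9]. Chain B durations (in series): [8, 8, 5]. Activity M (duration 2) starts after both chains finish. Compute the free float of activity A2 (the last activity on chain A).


ES(A2) = sum of predecessors on chain A = 9
EF(A2) = ES + duration = 9 + 9 = 18
Successor of A2 is M. ES(M) = max(sum(A), sum(B)) = max(18, 21) = 21
Free float = ES(successor) - EF(current) = 21 - 18 = 3

3


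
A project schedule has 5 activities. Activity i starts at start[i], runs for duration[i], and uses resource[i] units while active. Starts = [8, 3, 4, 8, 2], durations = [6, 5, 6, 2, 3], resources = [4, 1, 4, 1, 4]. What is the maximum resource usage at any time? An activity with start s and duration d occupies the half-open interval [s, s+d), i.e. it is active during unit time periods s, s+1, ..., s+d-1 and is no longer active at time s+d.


Each activity i is active on [start_i, start_i + duration_i).
Compute total resource usage per time slot:
  t=0: active resources = [], total = 0
  t=1: active resources = [], total = 0
  t=2: active resources = [4], total = 4
  t=3: active resources = [1, 4], total = 5
  t=4: active resources = [1, 4, 4], total = 9
  t=5: active resources = [1, 4], total = 5
  t=6: active resources = [1, 4], total = 5
  t=7: active resources = [1, 4], total = 5
  t=8: active resources = [4, 4, 1], total = 9
  t=9: active resources = [4, 4, 1], total = 9
  t=10: active resources = [4], total = 4
  t=11: active resources = [4], total = 4
  t=12: active resources = [4], total = 4
  t=13: active resources = [4], total = 4
Peak resource demand = 9

9


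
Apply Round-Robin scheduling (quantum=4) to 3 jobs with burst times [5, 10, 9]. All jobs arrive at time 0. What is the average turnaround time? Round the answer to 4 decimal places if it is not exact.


Time quantum = 4
Execution trace:
  J1 runs 4 units, time = 4
  J2 runs 4 units, time = 8
  J3 runs 4 units, time = 12
  J1 runs 1 units, time = 13
  J2 runs 4 units, time = 17
  J3 runs 4 units, time = 21
  J2 runs 2 units, time = 23
  J3 runs 1 units, time = 24
Finish times: [13, 23, 24]
Average turnaround = 60/3 = 20.0

20.0


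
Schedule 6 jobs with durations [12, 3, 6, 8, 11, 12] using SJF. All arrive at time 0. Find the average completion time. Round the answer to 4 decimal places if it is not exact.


SJF order (ascending): [3, 6, 8, 11, 12, 12]
Completion times:
  Job 1: burst=3, C=3
  Job 2: burst=6, C=9
  Job 3: burst=8, C=17
  Job 4: burst=11, C=28
  Job 5: burst=12, C=40
  Job 6: burst=12, C=52
Average completion = 149/6 = 24.8333

24.8333


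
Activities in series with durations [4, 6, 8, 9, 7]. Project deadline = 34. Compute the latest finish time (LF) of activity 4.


LF(activity 4) = deadline - sum of successor durations
Successors: activities 5 through 5 with durations [7]
Sum of successor durations = 7
LF = 34 - 7 = 27

27


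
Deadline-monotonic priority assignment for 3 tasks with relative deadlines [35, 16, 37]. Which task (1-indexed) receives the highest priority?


Sort tasks by relative deadline (ascending):
  Task 2: deadline = 16
  Task 1: deadline = 35
  Task 3: deadline = 37
Priority order (highest first): [2, 1, 3]
Highest priority task = 2

2


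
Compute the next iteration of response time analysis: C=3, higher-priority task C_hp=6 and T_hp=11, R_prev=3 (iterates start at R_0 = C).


R_next = C + ceil(R_prev / T_hp) * C_hp
ceil(3 / 11) = ceil(0.2727) = 1
Interference = 1 * 6 = 6
R_next = 3 + 6 = 9

9


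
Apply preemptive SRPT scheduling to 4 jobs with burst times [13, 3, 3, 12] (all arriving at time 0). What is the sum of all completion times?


Since all jobs arrive at t=0, SRPT equals SPT ordering.
SPT order: [3, 3, 12, 13]
Completion times:
  Job 1: p=3, C=3
  Job 2: p=3, C=6
  Job 3: p=12, C=18
  Job 4: p=13, C=31
Total completion time = 3 + 6 + 18 + 31 = 58

58


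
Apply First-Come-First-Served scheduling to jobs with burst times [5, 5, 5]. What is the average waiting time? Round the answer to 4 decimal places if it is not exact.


FCFS order (as given): [5, 5, 5]
Waiting times:
  Job 1: wait = 0
  Job 2: wait = 5
  Job 3: wait = 10
Sum of waiting times = 15
Average waiting time = 15/3 = 5.0

5.0


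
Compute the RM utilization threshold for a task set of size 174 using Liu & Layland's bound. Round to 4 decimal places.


Compute 2^(1/174) = 1.0039915496
Subtract 1: 1.0039915496 - 1 = 0.0039915496
Multiply by n: 174 * 0.0039915496 = 0.6945296304
Round to 4 dp: 0.6945

0.6945


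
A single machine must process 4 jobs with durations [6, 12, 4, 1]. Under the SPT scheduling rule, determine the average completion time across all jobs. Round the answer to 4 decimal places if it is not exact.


Sort jobs by processing time (SPT order): [1, 4, 6, 12]
Compute completion times sequentially:
  Job 1: processing = 1, completes at 1
  Job 2: processing = 4, completes at 5
  Job 3: processing = 6, completes at 11
  Job 4: processing = 12, completes at 23
Sum of completion times = 40
Average completion time = 40/4 = 10.0

10.0


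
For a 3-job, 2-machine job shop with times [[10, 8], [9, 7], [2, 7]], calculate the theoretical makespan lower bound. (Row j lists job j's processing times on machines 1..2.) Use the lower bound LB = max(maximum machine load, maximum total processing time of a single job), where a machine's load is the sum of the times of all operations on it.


Machine loads:
  Machine 1: 10 + 9 + 2 = 21
  Machine 2: 8 + 7 + 7 = 22
Max machine load = 22
Job totals:
  Job 1: 18
  Job 2: 16
  Job 3: 9
Max job total = 18
Lower bound = max(22, 18) = 22

22


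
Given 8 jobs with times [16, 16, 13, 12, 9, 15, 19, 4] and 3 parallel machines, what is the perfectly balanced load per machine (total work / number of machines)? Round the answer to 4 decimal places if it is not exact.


Total processing time = 16 + 16 + 13 + 12 + 9 + 15 + 19 + 4 = 104
Number of machines = 3
Ideal balanced load = 104 / 3 = 34.6667

34.6667


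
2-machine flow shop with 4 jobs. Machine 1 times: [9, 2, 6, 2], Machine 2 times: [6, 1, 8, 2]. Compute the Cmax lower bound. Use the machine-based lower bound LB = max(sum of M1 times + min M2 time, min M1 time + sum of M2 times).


LB1 = sum(M1 times) + min(M2 times) = 19 + 1 = 20
LB2 = min(M1 times) + sum(M2 times) = 2 + 17 = 19
Lower bound = max(LB1, LB2) = max(20, 19) = 20

20


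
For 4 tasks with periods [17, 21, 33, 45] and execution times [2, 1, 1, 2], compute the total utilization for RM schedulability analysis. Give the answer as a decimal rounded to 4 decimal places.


Compute individual utilizations (exact fractions):
  Task 1: C/T = 2/17 (approx. 0.1176)
  Task 2: C/T = 1/21 (approx. 0.0476)
  Task 3: C/T = 1/33 (approx. 0.0303)
  Task 4: C/T = 2/45 (approx. 0.0444)
Total utilization U = 2/17 + 1/21 + 1/33 + 2/45 = 14138/58905
Rounded to 4 decimal places: U = 0.2400
RM (Liu & Layland) bound for 4 tasks = 0.756828; compare with U = 14138/58905 (approx. 0.240014)
U <= bound, so schedulable by RM sufficient condition.

0.2400


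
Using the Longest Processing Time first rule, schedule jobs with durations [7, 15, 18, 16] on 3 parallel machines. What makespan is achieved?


Sort jobs in decreasing order (LPT): [18, 16, 15, 7]
Assign each job to the least loaded machine:
  Machine 1: jobs [18], load = 18
  Machine 2: jobs [16], load = 16
  Machine 3: jobs [15, 7], load = 22
Makespan = max load = 22

22


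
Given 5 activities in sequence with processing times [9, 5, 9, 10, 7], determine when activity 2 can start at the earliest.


Activity 2 starts after activities 1 through 1 complete.
Predecessor durations: [9]
ES = 9 = 9

9


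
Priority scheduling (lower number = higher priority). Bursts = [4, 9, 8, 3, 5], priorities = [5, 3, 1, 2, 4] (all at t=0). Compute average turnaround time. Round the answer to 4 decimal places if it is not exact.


Sort by priority (ascending = highest first):
Order: [(1, 8), (2, 3), (3, 9), (4, 5), (5, 4)]
Completion times:
  Priority 1, burst=8, C=8
  Priority 2, burst=3, C=11
  Priority 3, burst=9, C=20
  Priority 4, burst=5, C=25
  Priority 5, burst=4, C=29
Average turnaround = 93/5 = 18.6

18.6


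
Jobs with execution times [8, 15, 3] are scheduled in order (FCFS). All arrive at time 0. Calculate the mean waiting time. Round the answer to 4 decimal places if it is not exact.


FCFS order (as given): [8, 15, 3]
Waiting times:
  Job 1: wait = 0
  Job 2: wait = 8
  Job 3: wait = 23
Sum of waiting times = 31
Average waiting time = 31/3 = 10.3333

10.3333


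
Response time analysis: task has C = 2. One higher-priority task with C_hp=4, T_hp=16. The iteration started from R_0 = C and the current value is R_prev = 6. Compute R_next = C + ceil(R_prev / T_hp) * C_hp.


R_next = C + ceil(R_prev / T_hp) * C_hp
ceil(6 / 16) = ceil(0.375) = 1
Interference = 1 * 4 = 4
R_next = 2 + 4 = 6
R_next = R_prev, so the iteration has converged (response time = 6).

6


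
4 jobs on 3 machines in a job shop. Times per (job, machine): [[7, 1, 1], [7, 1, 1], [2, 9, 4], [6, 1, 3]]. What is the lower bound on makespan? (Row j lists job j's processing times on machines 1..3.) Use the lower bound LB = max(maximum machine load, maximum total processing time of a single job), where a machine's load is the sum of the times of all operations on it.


Machine loads:
  Machine 1: 7 + 7 + 2 + 6 = 22
  Machine 2: 1 + 1 + 9 + 1 = 12
  Machine 3: 1 + 1 + 4 + 3 = 9
Max machine load = 22
Job totals:
  Job 1: 9
  Job 2: 9
  Job 3: 15
  Job 4: 10
Max job total = 15
Lower bound = max(22, 15) = 22

22


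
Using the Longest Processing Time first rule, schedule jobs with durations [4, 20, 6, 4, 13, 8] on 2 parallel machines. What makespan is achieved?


Sort jobs in decreasing order (LPT): [20, 13, 8, 6, 4, 4]
Assign each job to the least loaded machine:
  Machine 1: jobs [20, 6], load = 26
  Machine 2: jobs [13, 8, 4, 4], load = 29
Makespan = max load = 29

29


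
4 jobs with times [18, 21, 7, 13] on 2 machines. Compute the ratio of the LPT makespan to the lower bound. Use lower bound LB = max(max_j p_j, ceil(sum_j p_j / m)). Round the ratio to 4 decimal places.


LPT order: [21, 18, 13, 7]
Machine loads after assignment: [28, 31]
LPT makespan = 31
Lower bound = max(max_job, ceil(total/2)) = max(21, 30) = 30
Ratio = 31 / 30 = 1.0333

1.0333


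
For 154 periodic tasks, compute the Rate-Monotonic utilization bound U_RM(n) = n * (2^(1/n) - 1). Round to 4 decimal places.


Compute 2^(1/154) = 1.0045111002
Subtract 1: 1.0045111002 - 1 = 0.0045111002
Multiply by n: 154 * 0.0045111002 = 0.6947094308
Round to 4 dp: 0.6947

0.6947


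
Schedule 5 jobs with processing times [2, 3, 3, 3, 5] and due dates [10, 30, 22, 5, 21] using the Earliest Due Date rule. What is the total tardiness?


Sort by due date (EDD order): [(3, 5), (2, 10), (5, 21), (3, 22), (3, 30)]
Compute completion times and tardiness:
  Job 1: p=3, d=5, C=3, tardiness=max(0,3-5)=0
  Job 2: p=2, d=10, C=5, tardiness=max(0,5-10)=0
  Job 3: p=5, d=21, C=10, tardiness=max(0,10-21)=0
  Job 4: p=3, d=22, C=13, tardiness=max(0,13-22)=0
  Job 5: p=3, d=30, C=16, tardiness=max(0,16-30)=0
Total tardiness = 0

0


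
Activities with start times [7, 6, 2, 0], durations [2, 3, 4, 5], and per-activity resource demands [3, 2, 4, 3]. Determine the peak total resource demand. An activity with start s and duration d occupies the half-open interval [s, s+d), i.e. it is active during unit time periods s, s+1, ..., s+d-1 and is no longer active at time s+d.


Each activity i is active on [start_i, start_i + duration_i).
Compute total resource usage per time slot:
  t=0: active resources = [3], total = 3
  t=1: active resources = [3], total = 3
  t=2: active resources = [4, 3], total = 7
  t=3: active resources = [4, 3], total = 7
  t=4: active resources = [4, 3], total = 7
  t=5: active resources = [4], total = 4
  t=6: active resources = [2], total = 2
  t=7: active resources = [3, 2], total = 5
  t=8: active resources = [3, 2], total = 5
Peak resource demand = 7

7


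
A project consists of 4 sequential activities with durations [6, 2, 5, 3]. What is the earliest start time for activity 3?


Activity 3 starts after activities 1 through 2 complete.
Predecessor durations: [6, 2]
ES = 6 + 2 = 8

8


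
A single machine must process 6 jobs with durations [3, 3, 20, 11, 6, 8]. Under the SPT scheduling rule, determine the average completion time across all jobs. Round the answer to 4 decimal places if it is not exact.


Sort jobs by processing time (SPT order): [3, 3, 6, 8, 11, 20]
Compute completion times sequentially:
  Job 1: processing = 3, completes at 3
  Job 2: processing = 3, completes at 6
  Job 3: processing = 6, completes at 12
  Job 4: processing = 8, completes at 20
  Job 5: processing = 11, completes at 31
  Job 6: processing = 20, completes at 51
Sum of completion times = 123
Average completion time = 123/6 = 20.5

20.5


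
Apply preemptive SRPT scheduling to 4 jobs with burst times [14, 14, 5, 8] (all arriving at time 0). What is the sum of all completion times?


Since all jobs arrive at t=0, SRPT equals SPT ordering.
SPT order: [5, 8, 14, 14]
Completion times:
  Job 1: p=5, C=5
  Job 2: p=8, C=13
  Job 3: p=14, C=27
  Job 4: p=14, C=41
Total completion time = 5 + 13 + 27 + 41 = 86

86


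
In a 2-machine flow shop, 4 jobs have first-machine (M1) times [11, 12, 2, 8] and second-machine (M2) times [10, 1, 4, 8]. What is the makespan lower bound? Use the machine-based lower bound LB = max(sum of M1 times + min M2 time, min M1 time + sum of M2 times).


LB1 = sum(M1 times) + min(M2 times) = 33 + 1 = 34
LB2 = min(M1 times) + sum(M2 times) = 2 + 23 = 25
Lower bound = max(LB1, LB2) = max(34, 25) = 34

34


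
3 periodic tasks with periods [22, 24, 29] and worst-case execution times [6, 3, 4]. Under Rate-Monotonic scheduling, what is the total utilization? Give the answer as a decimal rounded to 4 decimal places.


Compute individual utilizations (exact fractions):
  Task 1: C/T = 6/22 = 3/11 (approx. 0.2727)
  Task 2: C/T = 3/24 = 1/8 (approx. 0.125)
  Task 3: C/T = 4/29 (approx. 0.1379)
Total utilization U = 3/11 + 1/8 + 4/29 = 1367/2552
Rounded to 4 decimal places: U = 0.5357
RM (Liu & Layland) bound for 3 tasks = 0.779763; compare with U = 1367/2552 (approx. 0.535658)
U <= bound, so schedulable by RM sufficient condition.

0.5357


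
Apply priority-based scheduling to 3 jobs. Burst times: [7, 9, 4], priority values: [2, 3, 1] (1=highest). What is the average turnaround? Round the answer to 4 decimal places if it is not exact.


Sort by priority (ascending = highest first):
Order: [(1, 4), (2, 7), (3, 9)]
Completion times:
  Priority 1, burst=4, C=4
  Priority 2, burst=7, C=11
  Priority 3, burst=9, C=20
Average turnaround = 35/3 = 11.6667

11.6667


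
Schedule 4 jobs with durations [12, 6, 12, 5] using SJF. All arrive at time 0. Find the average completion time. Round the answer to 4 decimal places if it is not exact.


SJF order (ascending): [5, 6, 12, 12]
Completion times:
  Job 1: burst=5, C=5
  Job 2: burst=6, C=11
  Job 3: burst=12, C=23
  Job 4: burst=12, C=35
Average completion = 74/4 = 18.5

18.5


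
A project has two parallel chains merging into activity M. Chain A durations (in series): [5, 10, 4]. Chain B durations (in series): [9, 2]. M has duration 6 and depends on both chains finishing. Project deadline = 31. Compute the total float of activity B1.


Forward pass: ES(B1) = sum of predecessors on chain B = 0
EF = ES + duration = 0 + 9 = 9
Backward pass: LF(M) = deadline = 31; LS(M) = 31 - 6 = 25
LF(B1) = LS(M) - sum(successors on chain B) = 25 - 2 = 23
LS = LF - duration = 23 - 9 = 14
Total float = LS - ES = 14 - 0 = 14

14


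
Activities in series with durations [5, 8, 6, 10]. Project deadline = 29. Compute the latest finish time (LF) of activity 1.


LF(activity 1) = deadline - sum of successor durations
Successors: activities 2 through 4 with durations [8, 6, 10]
Sum of successor durations = 24
LF = 29 - 24 = 5

5


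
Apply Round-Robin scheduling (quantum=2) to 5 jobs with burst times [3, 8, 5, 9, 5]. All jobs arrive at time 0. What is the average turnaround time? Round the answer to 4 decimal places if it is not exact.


Time quantum = 2
Execution trace:
  J1 runs 2 units, time = 2
  J2 runs 2 units, time = 4
  J3 runs 2 units, time = 6
  J4 runs 2 units, time = 8
  J5 runs 2 units, time = 10
  J1 runs 1 units, time = 11
  J2 runs 2 units, time = 13
  J3 runs 2 units, time = 15
  J4 runs 2 units, time = 17
  J5 runs 2 units, time = 19
  J2 runs 2 units, time = 21
  J3 runs 1 units, time = 22
  J4 runs 2 units, time = 24
  J5 runs 1 units, time = 25
  J2 runs 2 units, time = 27
  J4 runs 2 units, time = 29
  J4 runs 1 units, time = 30
Finish times: [11, 27, 22, 30, 25]
Average turnaround = 115/5 = 23.0

23.0


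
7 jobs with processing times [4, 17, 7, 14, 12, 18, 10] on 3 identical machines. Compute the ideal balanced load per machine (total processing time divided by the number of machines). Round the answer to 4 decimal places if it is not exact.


Total processing time = 4 + 17 + 7 + 14 + 12 + 18 + 10 = 82
Number of machines = 3
Ideal balanced load = 82 / 3 = 27.3333

27.3333


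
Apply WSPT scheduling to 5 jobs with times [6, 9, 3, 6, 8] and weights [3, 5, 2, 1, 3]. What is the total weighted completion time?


Compute p/w ratios and sort ascending (WSPT): [(3, 2), (9, 5), (6, 3), (8, 3), (6, 1)]
Compute weighted completion times:
  Job (p=3,w=2): C=3, w*C=2*3=6
  Job (p=9,w=5): C=12, w*C=5*12=60
  Job (p=6,w=3): C=18, w*C=3*18=54
  Job (p=8,w=3): C=26, w*C=3*26=78
  Job (p=6,w=1): C=32, w*C=1*32=32
Total weighted completion time = 230

230


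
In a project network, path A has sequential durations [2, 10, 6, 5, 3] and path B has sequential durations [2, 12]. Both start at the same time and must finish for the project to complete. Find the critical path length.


Path A total = 2 + 10 + 6 + 5 + 3 = 26
Path B total = 2 + 12 = 14
Critical path = longest path = max(26, 14) = 26

26


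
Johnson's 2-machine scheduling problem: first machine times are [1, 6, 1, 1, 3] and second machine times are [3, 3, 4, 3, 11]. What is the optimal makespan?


Apply Johnson's rule:
  Group 1 (a <= b): [(1, 1, 3), (3, 1, 4), (4, 1, 3), (5, 3, 11)]
  Group 2 (a > b): [(2, 6, 3)]
Optimal job order: [1, 3, 4, 5, 2]
Schedule:
  Job 1: M1 done at 1, M2 done at 4
  Job 3: M1 done at 2, M2 done at 8
  Job 4: M1 done at 3, M2 done at 11
  Job 5: M1 done at 6, M2 done at 22
  Job 2: M1 done at 12, M2 done at 25
Makespan = 25

25


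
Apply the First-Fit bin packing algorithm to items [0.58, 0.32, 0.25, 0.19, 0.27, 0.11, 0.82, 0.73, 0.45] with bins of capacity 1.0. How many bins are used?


Place items sequentially using First-Fit:
  Item 0.58 -> new Bin 1
  Item 0.32 -> Bin 1 (now 0.9)
  Item 0.25 -> new Bin 2
  Item 0.19 -> Bin 2 (now 0.44)
  Item 0.27 -> Bin 2 (now 0.71)
  Item 0.11 -> Bin 2 (now 0.82)
  Item 0.82 -> new Bin 3
  Item 0.73 -> new Bin 4
  Item 0.45 -> new Bin 5
Total bins used = 5

5


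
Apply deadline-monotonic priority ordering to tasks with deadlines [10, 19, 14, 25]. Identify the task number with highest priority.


Sort tasks by relative deadline (ascending):
  Task 1: deadline = 10
  Task 3: deadline = 14
  Task 2: deadline = 19
  Task 4: deadline = 25
Priority order (highest first): [1, 3, 2, 4]
Highest priority task = 1

1


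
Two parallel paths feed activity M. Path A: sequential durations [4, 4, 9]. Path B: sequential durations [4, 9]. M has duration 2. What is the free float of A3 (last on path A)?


ES(A3) = sum of predecessors on chain A = 8
EF(A3) = ES + duration = 8 + 9 = 17
Successor of A3 is M. ES(M) = max(sum(A), sum(B)) = max(17, 13) = 17
Free float = ES(successor) - EF(current) = 17 - 17 = 0

0


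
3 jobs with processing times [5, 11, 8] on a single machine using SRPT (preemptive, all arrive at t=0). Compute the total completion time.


Since all jobs arrive at t=0, SRPT equals SPT ordering.
SPT order: [5, 8, 11]
Completion times:
  Job 1: p=5, C=5
  Job 2: p=8, C=13
  Job 3: p=11, C=24
Total completion time = 5 + 13 + 24 = 42

42


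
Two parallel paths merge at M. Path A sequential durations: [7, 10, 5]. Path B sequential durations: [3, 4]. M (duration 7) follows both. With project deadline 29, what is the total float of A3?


Forward pass: ES(A3) = sum of predecessors on chain A = 17
EF = ES + duration = 17 + 5 = 22
Backward pass: LF(M) = deadline = 29; LS(M) = 29 - 7 = 22
LF(A3) = LS(M) - sum(successors on chain A) = 22 - 0 = 22
LS = LF - duration = 22 - 5 = 17
Total float = LS - ES = 17 - 17 = 0

0


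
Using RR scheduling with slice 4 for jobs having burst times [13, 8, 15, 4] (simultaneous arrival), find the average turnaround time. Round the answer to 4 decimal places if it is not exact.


Time quantum = 4
Execution trace:
  J1 runs 4 units, time = 4
  J2 runs 4 units, time = 8
  J3 runs 4 units, time = 12
  J4 runs 4 units, time = 16
  J1 runs 4 units, time = 20
  J2 runs 4 units, time = 24
  J3 runs 4 units, time = 28
  J1 runs 4 units, time = 32
  J3 runs 4 units, time = 36
  J1 runs 1 units, time = 37
  J3 runs 3 units, time = 40
Finish times: [37, 24, 40, 16]
Average turnaround = 117/4 = 29.25

29.25


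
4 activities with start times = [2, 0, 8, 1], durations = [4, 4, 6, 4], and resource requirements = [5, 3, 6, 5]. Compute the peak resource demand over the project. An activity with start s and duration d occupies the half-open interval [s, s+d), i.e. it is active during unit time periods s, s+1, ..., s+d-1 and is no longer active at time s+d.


Each activity i is active on [start_i, start_i + duration_i).
Compute total resource usage per time slot:
  t=0: active resources = [3], total = 3
  t=1: active resources = [3, 5], total = 8
  t=2: active resources = [5, 3, 5], total = 13
  t=3: active resources = [5, 3, 5], total = 13
  t=4: active resources = [5, 5], total = 10
  t=5: active resources = [5], total = 5
  t=6: active resources = [], total = 0
  t=7: active resources = [], total = 0
  t=8: active resources = [6], total = 6
  t=9: active resources = [6], total = 6
  t=10: active resources = [6], total = 6
  t=11: active resources = [6], total = 6
  t=12: active resources = [6], total = 6
  t=13: active resources = [6], total = 6
Peak resource demand = 13

13


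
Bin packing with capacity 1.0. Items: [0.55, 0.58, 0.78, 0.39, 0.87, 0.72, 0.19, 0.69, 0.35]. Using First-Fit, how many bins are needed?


Place items sequentially using First-Fit:
  Item 0.55 -> new Bin 1
  Item 0.58 -> new Bin 2
  Item 0.78 -> new Bin 3
  Item 0.39 -> Bin 1 (now 0.94)
  Item 0.87 -> new Bin 4
  Item 0.72 -> new Bin 5
  Item 0.19 -> Bin 2 (now 0.77)
  Item 0.69 -> new Bin 6
  Item 0.35 -> new Bin 7
Total bins used = 7

7


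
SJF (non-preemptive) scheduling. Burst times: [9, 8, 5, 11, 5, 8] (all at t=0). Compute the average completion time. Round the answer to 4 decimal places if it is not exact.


SJF order (ascending): [5, 5, 8, 8, 9, 11]
Completion times:
  Job 1: burst=5, C=5
  Job 2: burst=5, C=10
  Job 3: burst=8, C=18
  Job 4: burst=8, C=26
  Job 5: burst=9, C=35
  Job 6: burst=11, C=46
Average completion = 140/6 = 23.3333

23.3333


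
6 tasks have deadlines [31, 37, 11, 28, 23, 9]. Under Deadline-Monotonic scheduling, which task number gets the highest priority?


Sort tasks by relative deadline (ascending):
  Task 6: deadline = 9
  Task 3: deadline = 11
  Task 5: deadline = 23
  Task 4: deadline = 28
  Task 1: deadline = 31
  Task 2: deadline = 37
Priority order (highest first): [6, 3, 5, 4, 1, 2]
Highest priority task = 6

6


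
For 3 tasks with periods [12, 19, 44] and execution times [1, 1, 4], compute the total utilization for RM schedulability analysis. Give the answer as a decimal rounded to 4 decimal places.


Compute individual utilizations (exact fractions):
  Task 1: C/T = 1/12 (approx. 0.0833)
  Task 2: C/T = 1/19 (approx. 0.0526)
  Task 3: C/T = 4/44 = 1/11 (approx. 0.0909)
Total utilization U = 1/12 + 1/19 + 1/11 = 569/2508
Rounded to 4 decimal places: U = 0.2269
RM (Liu & Layland) bound for 3 tasks = 0.779763; compare with U = 569/2508 (approx. 0.226874)
U <= bound, so schedulable by RM sufficient condition.

0.2269


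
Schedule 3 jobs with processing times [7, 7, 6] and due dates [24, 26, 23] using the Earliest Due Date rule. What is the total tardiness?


Sort by due date (EDD order): [(6, 23), (7, 24), (7, 26)]
Compute completion times and tardiness:
  Job 1: p=6, d=23, C=6, tardiness=max(0,6-23)=0
  Job 2: p=7, d=24, C=13, tardiness=max(0,13-24)=0
  Job 3: p=7, d=26, C=20, tardiness=max(0,20-26)=0
Total tardiness = 0

0


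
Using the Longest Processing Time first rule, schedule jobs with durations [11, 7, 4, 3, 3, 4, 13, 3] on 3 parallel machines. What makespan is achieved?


Sort jobs in decreasing order (LPT): [13, 11, 7, 4, 4, 3, 3, 3]
Assign each job to the least loaded machine:
  Machine 1: jobs [13, 3], load = 16
  Machine 2: jobs [11, 4], load = 15
  Machine 3: jobs [7, 4, 3, 3], load = 17
Makespan = max load = 17

17


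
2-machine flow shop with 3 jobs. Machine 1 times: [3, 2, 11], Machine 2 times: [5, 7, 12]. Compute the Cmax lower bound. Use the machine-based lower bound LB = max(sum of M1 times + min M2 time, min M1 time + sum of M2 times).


LB1 = sum(M1 times) + min(M2 times) = 16 + 5 = 21
LB2 = min(M1 times) + sum(M2 times) = 2 + 24 = 26
Lower bound = max(LB1, LB2) = max(21, 26) = 26

26


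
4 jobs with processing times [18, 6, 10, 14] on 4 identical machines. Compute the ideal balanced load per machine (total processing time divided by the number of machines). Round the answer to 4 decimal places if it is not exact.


Total processing time = 18 + 6 + 10 + 14 = 48
Number of machines = 4
Ideal balanced load = 48 / 4 = 12.0

12.0


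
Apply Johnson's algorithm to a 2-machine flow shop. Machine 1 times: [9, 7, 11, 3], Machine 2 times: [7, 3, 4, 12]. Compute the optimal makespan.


Apply Johnson's rule:
  Group 1 (a <= b): [(4, 3, 12)]
  Group 2 (a > b): [(1, 9, 7), (3, 11, 4), (2, 7, 3)]
Optimal job order: [4, 1, 3, 2]
Schedule:
  Job 4: M1 done at 3, M2 done at 15
  Job 1: M1 done at 12, M2 done at 22
  Job 3: M1 done at 23, M2 done at 27
  Job 2: M1 done at 30, M2 done at 33
Makespan = 33

33
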